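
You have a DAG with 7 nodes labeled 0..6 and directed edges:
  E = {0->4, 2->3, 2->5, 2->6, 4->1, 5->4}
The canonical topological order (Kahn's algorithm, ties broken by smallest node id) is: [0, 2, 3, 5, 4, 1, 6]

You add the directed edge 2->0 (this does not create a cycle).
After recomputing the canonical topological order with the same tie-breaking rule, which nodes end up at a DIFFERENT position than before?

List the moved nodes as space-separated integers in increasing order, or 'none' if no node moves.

Old toposort: [0, 2, 3, 5, 4, 1, 6]
Added edge 2->0
Recompute Kahn (smallest-id tiebreak):
  initial in-degrees: [1, 1, 0, 1, 2, 1, 1]
  ready (indeg=0): [2]
  pop 2: indeg[0]->0; indeg[3]->0; indeg[5]->0; indeg[6]->0 | ready=[0, 3, 5, 6] | order so far=[2]
  pop 0: indeg[4]->1 | ready=[3, 5, 6] | order so far=[2, 0]
  pop 3: no out-edges | ready=[5, 6] | order so far=[2, 0, 3]
  pop 5: indeg[4]->0 | ready=[4, 6] | order so far=[2, 0, 3, 5]
  pop 4: indeg[1]->0 | ready=[1, 6] | order so far=[2, 0, 3, 5, 4]
  pop 1: no out-edges | ready=[6] | order so far=[2, 0, 3, 5, 4, 1]
  pop 6: no out-edges | ready=[] | order so far=[2, 0, 3, 5, 4, 1, 6]
New canonical toposort: [2, 0, 3, 5, 4, 1, 6]
Compare positions:
  Node 0: index 0 -> 1 (moved)
  Node 1: index 5 -> 5 (same)
  Node 2: index 1 -> 0 (moved)
  Node 3: index 2 -> 2 (same)
  Node 4: index 4 -> 4 (same)
  Node 5: index 3 -> 3 (same)
  Node 6: index 6 -> 6 (same)
Nodes that changed position: 0 2

Answer: 0 2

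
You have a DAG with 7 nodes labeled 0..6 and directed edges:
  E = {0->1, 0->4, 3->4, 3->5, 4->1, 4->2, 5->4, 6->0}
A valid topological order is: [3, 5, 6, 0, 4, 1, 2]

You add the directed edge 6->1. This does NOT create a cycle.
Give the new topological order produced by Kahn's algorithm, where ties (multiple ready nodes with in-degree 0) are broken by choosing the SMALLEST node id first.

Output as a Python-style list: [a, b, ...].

Old toposort: [3, 5, 6, 0, 4, 1, 2]
Added edge: 6->1
Position of 6 (2) < position of 1 (5). Old order still valid.
Run Kahn's algorithm (break ties by smallest node id):
  initial in-degrees: [1, 3, 1, 0, 3, 1, 0]
  ready (indeg=0): [3, 6]
  pop 3: indeg[4]->2; indeg[5]->0 | ready=[5, 6] | order so far=[3]
  pop 5: indeg[4]->1 | ready=[6] | order so far=[3, 5]
  pop 6: indeg[0]->0; indeg[1]->2 | ready=[0] | order so far=[3, 5, 6]
  pop 0: indeg[1]->1; indeg[4]->0 | ready=[4] | order so far=[3, 5, 6, 0]
  pop 4: indeg[1]->0; indeg[2]->0 | ready=[1, 2] | order so far=[3, 5, 6, 0, 4]
  pop 1: no out-edges | ready=[2] | order so far=[3, 5, 6, 0, 4, 1]
  pop 2: no out-edges | ready=[] | order so far=[3, 5, 6, 0, 4, 1, 2]
  Result: [3, 5, 6, 0, 4, 1, 2]

Answer: [3, 5, 6, 0, 4, 1, 2]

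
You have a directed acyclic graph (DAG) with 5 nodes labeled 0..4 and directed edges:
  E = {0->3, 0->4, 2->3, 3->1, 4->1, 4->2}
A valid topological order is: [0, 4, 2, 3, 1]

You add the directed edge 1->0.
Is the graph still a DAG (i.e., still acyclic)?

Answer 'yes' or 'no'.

Answer: no

Derivation:
Given toposort: [0, 4, 2, 3, 1]
Position of 1: index 4; position of 0: index 0
New edge 1->0: backward (u after v in old order)
Backward edge: old toposort is now invalid. Check if this creates a cycle.
Does 0 already reach 1? Reachable from 0: [0, 1, 2, 3, 4]. YES -> cycle!
Still a DAG? no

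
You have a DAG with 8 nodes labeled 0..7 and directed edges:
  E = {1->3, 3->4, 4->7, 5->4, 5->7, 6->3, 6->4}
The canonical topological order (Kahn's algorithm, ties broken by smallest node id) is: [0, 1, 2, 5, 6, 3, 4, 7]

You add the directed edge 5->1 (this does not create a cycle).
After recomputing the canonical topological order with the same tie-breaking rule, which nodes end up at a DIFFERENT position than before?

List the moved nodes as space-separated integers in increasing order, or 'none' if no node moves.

Old toposort: [0, 1, 2, 5, 6, 3, 4, 7]
Added edge 5->1
Recompute Kahn (smallest-id tiebreak):
  initial in-degrees: [0, 1, 0, 2, 3, 0, 0, 2]
  ready (indeg=0): [0, 2, 5, 6]
  pop 0: no out-edges | ready=[2, 5, 6] | order so far=[0]
  pop 2: no out-edges | ready=[5, 6] | order so far=[0, 2]
  pop 5: indeg[1]->0; indeg[4]->2; indeg[7]->1 | ready=[1, 6] | order so far=[0, 2, 5]
  pop 1: indeg[3]->1 | ready=[6] | order so far=[0, 2, 5, 1]
  pop 6: indeg[3]->0; indeg[4]->1 | ready=[3] | order so far=[0, 2, 5, 1, 6]
  pop 3: indeg[4]->0 | ready=[4] | order so far=[0, 2, 5, 1, 6, 3]
  pop 4: indeg[7]->0 | ready=[7] | order so far=[0, 2, 5, 1, 6, 3, 4]
  pop 7: no out-edges | ready=[] | order so far=[0, 2, 5, 1, 6, 3, 4, 7]
New canonical toposort: [0, 2, 5, 1, 6, 3, 4, 7]
Compare positions:
  Node 0: index 0 -> 0 (same)
  Node 1: index 1 -> 3 (moved)
  Node 2: index 2 -> 1 (moved)
  Node 3: index 5 -> 5 (same)
  Node 4: index 6 -> 6 (same)
  Node 5: index 3 -> 2 (moved)
  Node 6: index 4 -> 4 (same)
  Node 7: index 7 -> 7 (same)
Nodes that changed position: 1 2 5

Answer: 1 2 5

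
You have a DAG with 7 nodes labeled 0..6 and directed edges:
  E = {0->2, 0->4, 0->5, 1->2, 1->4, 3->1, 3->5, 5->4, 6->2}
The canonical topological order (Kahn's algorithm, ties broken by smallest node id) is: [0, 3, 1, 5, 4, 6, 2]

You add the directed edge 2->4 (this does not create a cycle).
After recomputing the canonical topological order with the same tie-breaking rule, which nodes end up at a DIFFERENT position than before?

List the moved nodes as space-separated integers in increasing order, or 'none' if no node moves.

Answer: 2 4 6

Derivation:
Old toposort: [0, 3, 1, 5, 4, 6, 2]
Added edge 2->4
Recompute Kahn (smallest-id tiebreak):
  initial in-degrees: [0, 1, 3, 0, 4, 2, 0]
  ready (indeg=0): [0, 3, 6]
  pop 0: indeg[2]->2; indeg[4]->3; indeg[5]->1 | ready=[3, 6] | order so far=[0]
  pop 3: indeg[1]->0; indeg[5]->0 | ready=[1, 5, 6] | order so far=[0, 3]
  pop 1: indeg[2]->1; indeg[4]->2 | ready=[5, 6] | order so far=[0, 3, 1]
  pop 5: indeg[4]->1 | ready=[6] | order so far=[0, 3, 1, 5]
  pop 6: indeg[2]->0 | ready=[2] | order so far=[0, 3, 1, 5, 6]
  pop 2: indeg[4]->0 | ready=[4] | order so far=[0, 3, 1, 5, 6, 2]
  pop 4: no out-edges | ready=[] | order so far=[0, 3, 1, 5, 6, 2, 4]
New canonical toposort: [0, 3, 1, 5, 6, 2, 4]
Compare positions:
  Node 0: index 0 -> 0 (same)
  Node 1: index 2 -> 2 (same)
  Node 2: index 6 -> 5 (moved)
  Node 3: index 1 -> 1 (same)
  Node 4: index 4 -> 6 (moved)
  Node 5: index 3 -> 3 (same)
  Node 6: index 5 -> 4 (moved)
Nodes that changed position: 2 4 6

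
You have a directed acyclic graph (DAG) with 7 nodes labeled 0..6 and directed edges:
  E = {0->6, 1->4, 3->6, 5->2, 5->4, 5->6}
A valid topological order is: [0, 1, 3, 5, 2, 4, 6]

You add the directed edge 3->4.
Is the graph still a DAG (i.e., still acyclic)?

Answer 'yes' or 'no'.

Answer: yes

Derivation:
Given toposort: [0, 1, 3, 5, 2, 4, 6]
Position of 3: index 2; position of 4: index 5
New edge 3->4: forward
Forward edge: respects the existing order. Still a DAG, same toposort still valid.
Still a DAG? yes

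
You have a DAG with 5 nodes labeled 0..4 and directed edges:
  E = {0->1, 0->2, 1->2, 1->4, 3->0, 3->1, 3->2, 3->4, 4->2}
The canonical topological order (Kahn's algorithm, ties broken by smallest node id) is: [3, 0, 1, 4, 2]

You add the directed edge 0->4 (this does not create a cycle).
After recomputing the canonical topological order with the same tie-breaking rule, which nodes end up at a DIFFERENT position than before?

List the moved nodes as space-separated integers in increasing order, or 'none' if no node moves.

Old toposort: [3, 0, 1, 4, 2]
Added edge 0->4
Recompute Kahn (smallest-id tiebreak):
  initial in-degrees: [1, 2, 4, 0, 3]
  ready (indeg=0): [3]
  pop 3: indeg[0]->0; indeg[1]->1; indeg[2]->3; indeg[4]->2 | ready=[0] | order so far=[3]
  pop 0: indeg[1]->0; indeg[2]->2; indeg[4]->1 | ready=[1] | order so far=[3, 0]
  pop 1: indeg[2]->1; indeg[4]->0 | ready=[4] | order so far=[3, 0, 1]
  pop 4: indeg[2]->0 | ready=[2] | order so far=[3, 0, 1, 4]
  pop 2: no out-edges | ready=[] | order so far=[3, 0, 1, 4, 2]
New canonical toposort: [3, 0, 1, 4, 2]
Compare positions:
  Node 0: index 1 -> 1 (same)
  Node 1: index 2 -> 2 (same)
  Node 2: index 4 -> 4 (same)
  Node 3: index 0 -> 0 (same)
  Node 4: index 3 -> 3 (same)
Nodes that changed position: none

Answer: none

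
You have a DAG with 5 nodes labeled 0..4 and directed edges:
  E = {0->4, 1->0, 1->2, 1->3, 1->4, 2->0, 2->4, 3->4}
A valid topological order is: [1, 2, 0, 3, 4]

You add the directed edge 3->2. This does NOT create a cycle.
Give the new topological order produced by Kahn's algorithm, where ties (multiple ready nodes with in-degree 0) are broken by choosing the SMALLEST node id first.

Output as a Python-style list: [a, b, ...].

Answer: [1, 3, 2, 0, 4]

Derivation:
Old toposort: [1, 2, 0, 3, 4]
Added edge: 3->2
Position of 3 (3) > position of 2 (1). Must reorder: 3 must now come before 2.
Run Kahn's algorithm (break ties by smallest node id):
  initial in-degrees: [2, 0, 2, 1, 4]
  ready (indeg=0): [1]
  pop 1: indeg[0]->1; indeg[2]->1; indeg[3]->0; indeg[4]->3 | ready=[3] | order so far=[1]
  pop 3: indeg[2]->0; indeg[4]->2 | ready=[2] | order so far=[1, 3]
  pop 2: indeg[0]->0; indeg[4]->1 | ready=[0] | order so far=[1, 3, 2]
  pop 0: indeg[4]->0 | ready=[4] | order so far=[1, 3, 2, 0]
  pop 4: no out-edges | ready=[] | order so far=[1, 3, 2, 0, 4]
  Result: [1, 3, 2, 0, 4]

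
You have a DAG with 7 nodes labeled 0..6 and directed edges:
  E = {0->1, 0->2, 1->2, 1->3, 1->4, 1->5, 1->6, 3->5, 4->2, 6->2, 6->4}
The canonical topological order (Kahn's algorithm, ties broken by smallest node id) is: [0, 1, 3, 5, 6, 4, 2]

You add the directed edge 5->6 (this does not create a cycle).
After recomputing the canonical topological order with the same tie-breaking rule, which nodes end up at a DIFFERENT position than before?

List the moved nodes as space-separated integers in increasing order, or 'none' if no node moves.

Answer: none

Derivation:
Old toposort: [0, 1, 3, 5, 6, 4, 2]
Added edge 5->6
Recompute Kahn (smallest-id tiebreak):
  initial in-degrees: [0, 1, 4, 1, 2, 2, 2]
  ready (indeg=0): [0]
  pop 0: indeg[1]->0; indeg[2]->3 | ready=[1] | order so far=[0]
  pop 1: indeg[2]->2; indeg[3]->0; indeg[4]->1; indeg[5]->1; indeg[6]->1 | ready=[3] | order so far=[0, 1]
  pop 3: indeg[5]->0 | ready=[5] | order so far=[0, 1, 3]
  pop 5: indeg[6]->0 | ready=[6] | order so far=[0, 1, 3, 5]
  pop 6: indeg[2]->1; indeg[4]->0 | ready=[4] | order so far=[0, 1, 3, 5, 6]
  pop 4: indeg[2]->0 | ready=[2] | order so far=[0, 1, 3, 5, 6, 4]
  pop 2: no out-edges | ready=[] | order so far=[0, 1, 3, 5, 6, 4, 2]
New canonical toposort: [0, 1, 3, 5, 6, 4, 2]
Compare positions:
  Node 0: index 0 -> 0 (same)
  Node 1: index 1 -> 1 (same)
  Node 2: index 6 -> 6 (same)
  Node 3: index 2 -> 2 (same)
  Node 4: index 5 -> 5 (same)
  Node 5: index 3 -> 3 (same)
  Node 6: index 4 -> 4 (same)
Nodes that changed position: none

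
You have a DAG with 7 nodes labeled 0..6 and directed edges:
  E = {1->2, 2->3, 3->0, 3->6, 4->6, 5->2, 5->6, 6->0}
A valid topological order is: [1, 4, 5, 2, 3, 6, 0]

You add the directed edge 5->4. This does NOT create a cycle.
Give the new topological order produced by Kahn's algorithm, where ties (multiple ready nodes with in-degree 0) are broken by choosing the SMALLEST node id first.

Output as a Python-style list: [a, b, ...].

Old toposort: [1, 4, 5, 2, 3, 6, 0]
Added edge: 5->4
Position of 5 (2) > position of 4 (1). Must reorder: 5 must now come before 4.
Run Kahn's algorithm (break ties by smallest node id):
  initial in-degrees: [2, 0, 2, 1, 1, 0, 3]
  ready (indeg=0): [1, 5]
  pop 1: indeg[2]->1 | ready=[5] | order so far=[1]
  pop 5: indeg[2]->0; indeg[4]->0; indeg[6]->2 | ready=[2, 4] | order so far=[1, 5]
  pop 2: indeg[3]->0 | ready=[3, 4] | order so far=[1, 5, 2]
  pop 3: indeg[0]->1; indeg[6]->1 | ready=[4] | order so far=[1, 5, 2, 3]
  pop 4: indeg[6]->0 | ready=[6] | order so far=[1, 5, 2, 3, 4]
  pop 6: indeg[0]->0 | ready=[0] | order so far=[1, 5, 2, 3, 4, 6]
  pop 0: no out-edges | ready=[] | order so far=[1, 5, 2, 3, 4, 6, 0]
  Result: [1, 5, 2, 3, 4, 6, 0]

Answer: [1, 5, 2, 3, 4, 6, 0]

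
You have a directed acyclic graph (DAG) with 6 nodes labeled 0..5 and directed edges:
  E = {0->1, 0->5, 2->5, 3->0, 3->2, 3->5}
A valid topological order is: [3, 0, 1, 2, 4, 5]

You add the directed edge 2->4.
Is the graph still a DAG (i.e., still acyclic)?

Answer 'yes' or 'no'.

Answer: yes

Derivation:
Given toposort: [3, 0, 1, 2, 4, 5]
Position of 2: index 3; position of 4: index 4
New edge 2->4: forward
Forward edge: respects the existing order. Still a DAG, same toposort still valid.
Still a DAG? yes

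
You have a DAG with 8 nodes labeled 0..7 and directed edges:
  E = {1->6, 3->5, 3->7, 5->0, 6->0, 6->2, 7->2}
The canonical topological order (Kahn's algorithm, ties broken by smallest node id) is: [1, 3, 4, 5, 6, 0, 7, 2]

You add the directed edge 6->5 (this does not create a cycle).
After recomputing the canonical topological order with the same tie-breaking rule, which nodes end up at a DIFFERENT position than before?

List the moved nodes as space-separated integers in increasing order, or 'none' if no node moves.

Answer: 5 6

Derivation:
Old toposort: [1, 3, 4, 5, 6, 0, 7, 2]
Added edge 6->5
Recompute Kahn (smallest-id tiebreak):
  initial in-degrees: [2, 0, 2, 0, 0, 2, 1, 1]
  ready (indeg=0): [1, 3, 4]
  pop 1: indeg[6]->0 | ready=[3, 4, 6] | order so far=[1]
  pop 3: indeg[5]->1; indeg[7]->0 | ready=[4, 6, 7] | order so far=[1, 3]
  pop 4: no out-edges | ready=[6, 7] | order so far=[1, 3, 4]
  pop 6: indeg[0]->1; indeg[2]->1; indeg[5]->0 | ready=[5, 7] | order so far=[1, 3, 4, 6]
  pop 5: indeg[0]->0 | ready=[0, 7] | order so far=[1, 3, 4, 6, 5]
  pop 0: no out-edges | ready=[7] | order so far=[1, 3, 4, 6, 5, 0]
  pop 7: indeg[2]->0 | ready=[2] | order so far=[1, 3, 4, 6, 5, 0, 7]
  pop 2: no out-edges | ready=[] | order so far=[1, 3, 4, 6, 5, 0, 7, 2]
New canonical toposort: [1, 3, 4, 6, 5, 0, 7, 2]
Compare positions:
  Node 0: index 5 -> 5 (same)
  Node 1: index 0 -> 0 (same)
  Node 2: index 7 -> 7 (same)
  Node 3: index 1 -> 1 (same)
  Node 4: index 2 -> 2 (same)
  Node 5: index 3 -> 4 (moved)
  Node 6: index 4 -> 3 (moved)
  Node 7: index 6 -> 6 (same)
Nodes that changed position: 5 6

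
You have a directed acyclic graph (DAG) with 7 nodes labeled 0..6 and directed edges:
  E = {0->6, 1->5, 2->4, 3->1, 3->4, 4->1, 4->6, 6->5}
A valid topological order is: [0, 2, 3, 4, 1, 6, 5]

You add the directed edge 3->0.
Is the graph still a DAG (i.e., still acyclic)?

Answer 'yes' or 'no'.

Given toposort: [0, 2, 3, 4, 1, 6, 5]
Position of 3: index 2; position of 0: index 0
New edge 3->0: backward (u after v in old order)
Backward edge: old toposort is now invalid. Check if this creates a cycle.
Does 0 already reach 3? Reachable from 0: [0, 5, 6]. NO -> still a DAG (reorder needed).
Still a DAG? yes

Answer: yes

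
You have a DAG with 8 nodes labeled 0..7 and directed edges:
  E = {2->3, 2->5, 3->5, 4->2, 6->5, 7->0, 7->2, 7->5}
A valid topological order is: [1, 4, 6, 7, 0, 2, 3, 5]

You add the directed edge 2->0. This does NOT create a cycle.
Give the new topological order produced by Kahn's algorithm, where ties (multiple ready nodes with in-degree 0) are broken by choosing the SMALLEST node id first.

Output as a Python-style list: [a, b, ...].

Old toposort: [1, 4, 6, 7, 0, 2, 3, 5]
Added edge: 2->0
Position of 2 (5) > position of 0 (4). Must reorder: 2 must now come before 0.
Run Kahn's algorithm (break ties by smallest node id):
  initial in-degrees: [2, 0, 2, 1, 0, 4, 0, 0]
  ready (indeg=0): [1, 4, 6, 7]
  pop 1: no out-edges | ready=[4, 6, 7] | order so far=[1]
  pop 4: indeg[2]->1 | ready=[6, 7] | order so far=[1, 4]
  pop 6: indeg[5]->3 | ready=[7] | order so far=[1, 4, 6]
  pop 7: indeg[0]->1; indeg[2]->0; indeg[5]->2 | ready=[2] | order so far=[1, 4, 6, 7]
  pop 2: indeg[0]->0; indeg[3]->0; indeg[5]->1 | ready=[0, 3] | order so far=[1, 4, 6, 7, 2]
  pop 0: no out-edges | ready=[3] | order so far=[1, 4, 6, 7, 2, 0]
  pop 3: indeg[5]->0 | ready=[5] | order so far=[1, 4, 6, 7, 2, 0, 3]
  pop 5: no out-edges | ready=[] | order so far=[1, 4, 6, 7, 2, 0, 3, 5]
  Result: [1, 4, 6, 7, 2, 0, 3, 5]

Answer: [1, 4, 6, 7, 2, 0, 3, 5]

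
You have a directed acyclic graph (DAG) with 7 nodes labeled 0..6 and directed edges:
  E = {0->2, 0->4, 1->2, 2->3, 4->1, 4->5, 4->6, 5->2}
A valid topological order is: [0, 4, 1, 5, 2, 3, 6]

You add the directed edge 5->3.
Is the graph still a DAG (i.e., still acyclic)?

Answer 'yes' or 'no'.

Given toposort: [0, 4, 1, 5, 2, 3, 6]
Position of 5: index 3; position of 3: index 5
New edge 5->3: forward
Forward edge: respects the existing order. Still a DAG, same toposort still valid.
Still a DAG? yes

Answer: yes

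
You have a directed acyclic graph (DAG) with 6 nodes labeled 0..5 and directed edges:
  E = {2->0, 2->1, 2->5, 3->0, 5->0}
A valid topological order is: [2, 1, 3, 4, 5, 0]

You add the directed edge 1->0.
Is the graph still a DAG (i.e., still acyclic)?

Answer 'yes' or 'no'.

Answer: yes

Derivation:
Given toposort: [2, 1, 3, 4, 5, 0]
Position of 1: index 1; position of 0: index 5
New edge 1->0: forward
Forward edge: respects the existing order. Still a DAG, same toposort still valid.
Still a DAG? yes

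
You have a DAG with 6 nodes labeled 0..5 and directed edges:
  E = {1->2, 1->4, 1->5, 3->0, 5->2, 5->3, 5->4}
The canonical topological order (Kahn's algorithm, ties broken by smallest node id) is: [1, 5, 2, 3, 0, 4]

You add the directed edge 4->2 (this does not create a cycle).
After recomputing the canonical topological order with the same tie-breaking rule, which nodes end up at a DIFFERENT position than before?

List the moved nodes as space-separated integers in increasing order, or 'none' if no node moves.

Old toposort: [1, 5, 2, 3, 0, 4]
Added edge 4->2
Recompute Kahn (smallest-id tiebreak):
  initial in-degrees: [1, 0, 3, 1, 2, 1]
  ready (indeg=0): [1]
  pop 1: indeg[2]->2; indeg[4]->1; indeg[5]->0 | ready=[5] | order so far=[1]
  pop 5: indeg[2]->1; indeg[3]->0; indeg[4]->0 | ready=[3, 4] | order so far=[1, 5]
  pop 3: indeg[0]->0 | ready=[0, 4] | order so far=[1, 5, 3]
  pop 0: no out-edges | ready=[4] | order so far=[1, 5, 3, 0]
  pop 4: indeg[2]->0 | ready=[2] | order so far=[1, 5, 3, 0, 4]
  pop 2: no out-edges | ready=[] | order so far=[1, 5, 3, 0, 4, 2]
New canonical toposort: [1, 5, 3, 0, 4, 2]
Compare positions:
  Node 0: index 4 -> 3 (moved)
  Node 1: index 0 -> 0 (same)
  Node 2: index 2 -> 5 (moved)
  Node 3: index 3 -> 2 (moved)
  Node 4: index 5 -> 4 (moved)
  Node 5: index 1 -> 1 (same)
Nodes that changed position: 0 2 3 4

Answer: 0 2 3 4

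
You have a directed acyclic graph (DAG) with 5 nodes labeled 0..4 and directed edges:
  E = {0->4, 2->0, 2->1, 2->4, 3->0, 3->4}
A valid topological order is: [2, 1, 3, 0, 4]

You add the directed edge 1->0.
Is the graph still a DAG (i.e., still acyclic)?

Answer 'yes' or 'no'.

Given toposort: [2, 1, 3, 0, 4]
Position of 1: index 1; position of 0: index 3
New edge 1->0: forward
Forward edge: respects the existing order. Still a DAG, same toposort still valid.
Still a DAG? yes

Answer: yes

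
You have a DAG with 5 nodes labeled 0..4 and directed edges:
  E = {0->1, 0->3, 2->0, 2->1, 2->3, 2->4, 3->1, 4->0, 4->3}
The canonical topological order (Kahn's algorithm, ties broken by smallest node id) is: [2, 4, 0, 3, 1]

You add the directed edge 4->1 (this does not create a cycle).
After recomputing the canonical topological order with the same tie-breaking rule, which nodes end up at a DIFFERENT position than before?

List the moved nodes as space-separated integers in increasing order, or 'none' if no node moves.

Old toposort: [2, 4, 0, 3, 1]
Added edge 4->1
Recompute Kahn (smallest-id tiebreak):
  initial in-degrees: [2, 4, 0, 3, 1]
  ready (indeg=0): [2]
  pop 2: indeg[0]->1; indeg[1]->3; indeg[3]->2; indeg[4]->0 | ready=[4] | order so far=[2]
  pop 4: indeg[0]->0; indeg[1]->2; indeg[3]->1 | ready=[0] | order so far=[2, 4]
  pop 0: indeg[1]->1; indeg[3]->0 | ready=[3] | order so far=[2, 4, 0]
  pop 3: indeg[1]->0 | ready=[1] | order so far=[2, 4, 0, 3]
  pop 1: no out-edges | ready=[] | order so far=[2, 4, 0, 3, 1]
New canonical toposort: [2, 4, 0, 3, 1]
Compare positions:
  Node 0: index 2 -> 2 (same)
  Node 1: index 4 -> 4 (same)
  Node 2: index 0 -> 0 (same)
  Node 3: index 3 -> 3 (same)
  Node 4: index 1 -> 1 (same)
Nodes that changed position: none

Answer: none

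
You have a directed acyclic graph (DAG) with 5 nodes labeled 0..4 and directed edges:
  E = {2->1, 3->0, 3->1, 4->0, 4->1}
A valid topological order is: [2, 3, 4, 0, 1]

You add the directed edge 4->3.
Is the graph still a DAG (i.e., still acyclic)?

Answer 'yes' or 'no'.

Answer: yes

Derivation:
Given toposort: [2, 3, 4, 0, 1]
Position of 4: index 2; position of 3: index 1
New edge 4->3: backward (u after v in old order)
Backward edge: old toposort is now invalid. Check if this creates a cycle.
Does 3 already reach 4? Reachable from 3: [0, 1, 3]. NO -> still a DAG (reorder needed).
Still a DAG? yes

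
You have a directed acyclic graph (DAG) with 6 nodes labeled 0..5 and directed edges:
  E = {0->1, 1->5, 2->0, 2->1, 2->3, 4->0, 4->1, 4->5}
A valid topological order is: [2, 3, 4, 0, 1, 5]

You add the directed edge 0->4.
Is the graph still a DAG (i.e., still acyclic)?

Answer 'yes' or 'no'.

Given toposort: [2, 3, 4, 0, 1, 5]
Position of 0: index 3; position of 4: index 2
New edge 0->4: backward (u after v in old order)
Backward edge: old toposort is now invalid. Check if this creates a cycle.
Does 4 already reach 0? Reachable from 4: [0, 1, 4, 5]. YES -> cycle!
Still a DAG? no

Answer: no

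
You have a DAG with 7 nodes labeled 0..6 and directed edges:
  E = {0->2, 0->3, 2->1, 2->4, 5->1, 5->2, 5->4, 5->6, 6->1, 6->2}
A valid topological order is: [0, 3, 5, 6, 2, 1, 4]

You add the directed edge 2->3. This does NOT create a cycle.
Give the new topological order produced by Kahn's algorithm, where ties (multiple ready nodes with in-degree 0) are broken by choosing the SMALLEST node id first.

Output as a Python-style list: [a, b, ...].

Old toposort: [0, 3, 5, 6, 2, 1, 4]
Added edge: 2->3
Position of 2 (4) > position of 3 (1). Must reorder: 2 must now come before 3.
Run Kahn's algorithm (break ties by smallest node id):
  initial in-degrees: [0, 3, 3, 2, 2, 0, 1]
  ready (indeg=0): [0, 5]
  pop 0: indeg[2]->2; indeg[3]->1 | ready=[5] | order so far=[0]
  pop 5: indeg[1]->2; indeg[2]->1; indeg[4]->1; indeg[6]->0 | ready=[6] | order so far=[0, 5]
  pop 6: indeg[1]->1; indeg[2]->0 | ready=[2] | order so far=[0, 5, 6]
  pop 2: indeg[1]->0; indeg[3]->0; indeg[4]->0 | ready=[1, 3, 4] | order so far=[0, 5, 6, 2]
  pop 1: no out-edges | ready=[3, 4] | order so far=[0, 5, 6, 2, 1]
  pop 3: no out-edges | ready=[4] | order so far=[0, 5, 6, 2, 1, 3]
  pop 4: no out-edges | ready=[] | order so far=[0, 5, 6, 2, 1, 3, 4]
  Result: [0, 5, 6, 2, 1, 3, 4]

Answer: [0, 5, 6, 2, 1, 3, 4]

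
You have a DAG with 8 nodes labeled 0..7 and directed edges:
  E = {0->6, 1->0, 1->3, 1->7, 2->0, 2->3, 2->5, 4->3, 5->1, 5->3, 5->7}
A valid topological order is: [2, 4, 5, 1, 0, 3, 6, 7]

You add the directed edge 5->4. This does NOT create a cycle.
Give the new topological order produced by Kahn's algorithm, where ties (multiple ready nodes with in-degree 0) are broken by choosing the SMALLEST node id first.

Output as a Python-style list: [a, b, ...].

Answer: [2, 5, 1, 0, 4, 3, 6, 7]

Derivation:
Old toposort: [2, 4, 5, 1, 0, 3, 6, 7]
Added edge: 5->4
Position of 5 (2) > position of 4 (1). Must reorder: 5 must now come before 4.
Run Kahn's algorithm (break ties by smallest node id):
  initial in-degrees: [2, 1, 0, 4, 1, 1, 1, 2]
  ready (indeg=0): [2]
  pop 2: indeg[0]->1; indeg[3]->3; indeg[5]->0 | ready=[5] | order so far=[2]
  pop 5: indeg[1]->0; indeg[3]->2; indeg[4]->0; indeg[7]->1 | ready=[1, 4] | order so far=[2, 5]
  pop 1: indeg[0]->0; indeg[3]->1; indeg[7]->0 | ready=[0, 4, 7] | order so far=[2, 5, 1]
  pop 0: indeg[6]->0 | ready=[4, 6, 7] | order so far=[2, 5, 1, 0]
  pop 4: indeg[3]->0 | ready=[3, 6, 7] | order so far=[2, 5, 1, 0, 4]
  pop 3: no out-edges | ready=[6, 7] | order so far=[2, 5, 1, 0, 4, 3]
  pop 6: no out-edges | ready=[7] | order so far=[2, 5, 1, 0, 4, 3, 6]
  pop 7: no out-edges | ready=[] | order so far=[2, 5, 1, 0, 4, 3, 6, 7]
  Result: [2, 5, 1, 0, 4, 3, 6, 7]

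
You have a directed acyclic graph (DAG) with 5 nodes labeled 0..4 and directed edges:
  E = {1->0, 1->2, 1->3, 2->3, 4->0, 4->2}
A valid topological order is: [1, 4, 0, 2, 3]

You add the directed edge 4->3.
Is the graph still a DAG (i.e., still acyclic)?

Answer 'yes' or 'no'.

Given toposort: [1, 4, 0, 2, 3]
Position of 4: index 1; position of 3: index 4
New edge 4->3: forward
Forward edge: respects the existing order. Still a DAG, same toposort still valid.
Still a DAG? yes

Answer: yes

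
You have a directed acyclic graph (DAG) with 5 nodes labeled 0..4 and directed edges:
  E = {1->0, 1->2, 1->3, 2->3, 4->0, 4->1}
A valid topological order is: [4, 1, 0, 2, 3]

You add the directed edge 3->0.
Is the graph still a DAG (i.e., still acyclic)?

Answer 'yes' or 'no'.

Given toposort: [4, 1, 0, 2, 3]
Position of 3: index 4; position of 0: index 2
New edge 3->0: backward (u after v in old order)
Backward edge: old toposort is now invalid. Check if this creates a cycle.
Does 0 already reach 3? Reachable from 0: [0]. NO -> still a DAG (reorder needed).
Still a DAG? yes

Answer: yes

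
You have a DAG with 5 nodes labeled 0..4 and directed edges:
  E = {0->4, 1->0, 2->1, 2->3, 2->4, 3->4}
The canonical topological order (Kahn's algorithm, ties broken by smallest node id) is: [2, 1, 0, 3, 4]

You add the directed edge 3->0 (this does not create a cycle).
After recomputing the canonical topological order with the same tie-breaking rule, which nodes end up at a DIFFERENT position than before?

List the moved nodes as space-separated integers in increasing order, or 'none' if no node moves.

Old toposort: [2, 1, 0, 3, 4]
Added edge 3->0
Recompute Kahn (smallest-id tiebreak):
  initial in-degrees: [2, 1, 0, 1, 3]
  ready (indeg=0): [2]
  pop 2: indeg[1]->0; indeg[3]->0; indeg[4]->2 | ready=[1, 3] | order so far=[2]
  pop 1: indeg[0]->1 | ready=[3] | order so far=[2, 1]
  pop 3: indeg[0]->0; indeg[4]->1 | ready=[0] | order so far=[2, 1, 3]
  pop 0: indeg[4]->0 | ready=[4] | order so far=[2, 1, 3, 0]
  pop 4: no out-edges | ready=[] | order so far=[2, 1, 3, 0, 4]
New canonical toposort: [2, 1, 3, 0, 4]
Compare positions:
  Node 0: index 2 -> 3 (moved)
  Node 1: index 1 -> 1 (same)
  Node 2: index 0 -> 0 (same)
  Node 3: index 3 -> 2 (moved)
  Node 4: index 4 -> 4 (same)
Nodes that changed position: 0 3

Answer: 0 3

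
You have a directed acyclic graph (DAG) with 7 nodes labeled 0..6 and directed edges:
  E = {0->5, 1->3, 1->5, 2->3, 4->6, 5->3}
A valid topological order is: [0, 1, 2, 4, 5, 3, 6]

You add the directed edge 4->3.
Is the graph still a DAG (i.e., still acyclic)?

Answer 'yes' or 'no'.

Given toposort: [0, 1, 2, 4, 5, 3, 6]
Position of 4: index 3; position of 3: index 5
New edge 4->3: forward
Forward edge: respects the existing order. Still a DAG, same toposort still valid.
Still a DAG? yes

Answer: yes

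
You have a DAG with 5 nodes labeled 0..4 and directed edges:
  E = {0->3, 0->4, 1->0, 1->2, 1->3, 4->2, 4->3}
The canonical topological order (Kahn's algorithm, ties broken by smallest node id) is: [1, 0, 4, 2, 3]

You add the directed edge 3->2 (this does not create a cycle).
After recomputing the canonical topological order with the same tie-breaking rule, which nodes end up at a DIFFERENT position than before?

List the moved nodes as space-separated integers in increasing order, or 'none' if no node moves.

Answer: 2 3

Derivation:
Old toposort: [1, 0, 4, 2, 3]
Added edge 3->2
Recompute Kahn (smallest-id tiebreak):
  initial in-degrees: [1, 0, 3, 3, 1]
  ready (indeg=0): [1]
  pop 1: indeg[0]->0; indeg[2]->2; indeg[3]->2 | ready=[0] | order so far=[1]
  pop 0: indeg[3]->1; indeg[4]->0 | ready=[4] | order so far=[1, 0]
  pop 4: indeg[2]->1; indeg[3]->0 | ready=[3] | order so far=[1, 0, 4]
  pop 3: indeg[2]->0 | ready=[2] | order so far=[1, 0, 4, 3]
  pop 2: no out-edges | ready=[] | order so far=[1, 0, 4, 3, 2]
New canonical toposort: [1, 0, 4, 3, 2]
Compare positions:
  Node 0: index 1 -> 1 (same)
  Node 1: index 0 -> 0 (same)
  Node 2: index 3 -> 4 (moved)
  Node 3: index 4 -> 3 (moved)
  Node 4: index 2 -> 2 (same)
Nodes that changed position: 2 3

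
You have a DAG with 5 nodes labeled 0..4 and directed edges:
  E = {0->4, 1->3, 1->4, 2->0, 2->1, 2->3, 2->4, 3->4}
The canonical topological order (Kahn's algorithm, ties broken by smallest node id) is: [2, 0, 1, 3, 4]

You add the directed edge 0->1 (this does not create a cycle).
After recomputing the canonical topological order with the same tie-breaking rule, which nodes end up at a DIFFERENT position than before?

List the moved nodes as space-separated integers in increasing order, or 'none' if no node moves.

Answer: none

Derivation:
Old toposort: [2, 0, 1, 3, 4]
Added edge 0->1
Recompute Kahn (smallest-id tiebreak):
  initial in-degrees: [1, 2, 0, 2, 4]
  ready (indeg=0): [2]
  pop 2: indeg[0]->0; indeg[1]->1; indeg[3]->1; indeg[4]->3 | ready=[0] | order so far=[2]
  pop 0: indeg[1]->0; indeg[4]->2 | ready=[1] | order so far=[2, 0]
  pop 1: indeg[3]->0; indeg[4]->1 | ready=[3] | order so far=[2, 0, 1]
  pop 3: indeg[4]->0 | ready=[4] | order so far=[2, 0, 1, 3]
  pop 4: no out-edges | ready=[] | order so far=[2, 0, 1, 3, 4]
New canonical toposort: [2, 0, 1, 3, 4]
Compare positions:
  Node 0: index 1 -> 1 (same)
  Node 1: index 2 -> 2 (same)
  Node 2: index 0 -> 0 (same)
  Node 3: index 3 -> 3 (same)
  Node 4: index 4 -> 4 (same)
Nodes that changed position: none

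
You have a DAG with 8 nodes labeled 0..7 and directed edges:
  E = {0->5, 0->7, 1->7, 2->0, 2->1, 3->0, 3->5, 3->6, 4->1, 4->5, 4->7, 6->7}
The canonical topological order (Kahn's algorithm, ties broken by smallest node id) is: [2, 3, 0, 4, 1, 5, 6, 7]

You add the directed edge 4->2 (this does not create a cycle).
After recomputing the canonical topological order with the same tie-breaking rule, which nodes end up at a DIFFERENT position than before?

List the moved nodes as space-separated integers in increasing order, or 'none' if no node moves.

Old toposort: [2, 3, 0, 4, 1, 5, 6, 7]
Added edge 4->2
Recompute Kahn (smallest-id tiebreak):
  initial in-degrees: [2, 2, 1, 0, 0, 3, 1, 4]
  ready (indeg=0): [3, 4]
  pop 3: indeg[0]->1; indeg[5]->2; indeg[6]->0 | ready=[4, 6] | order so far=[3]
  pop 4: indeg[1]->1; indeg[2]->0; indeg[5]->1; indeg[7]->3 | ready=[2, 6] | order so far=[3, 4]
  pop 2: indeg[0]->0; indeg[1]->0 | ready=[0, 1, 6] | order so far=[3, 4, 2]
  pop 0: indeg[5]->0; indeg[7]->2 | ready=[1, 5, 6] | order so far=[3, 4, 2, 0]
  pop 1: indeg[7]->1 | ready=[5, 6] | order so far=[3, 4, 2, 0, 1]
  pop 5: no out-edges | ready=[6] | order so far=[3, 4, 2, 0, 1, 5]
  pop 6: indeg[7]->0 | ready=[7] | order so far=[3, 4, 2, 0, 1, 5, 6]
  pop 7: no out-edges | ready=[] | order so far=[3, 4, 2, 0, 1, 5, 6, 7]
New canonical toposort: [3, 4, 2, 0, 1, 5, 6, 7]
Compare positions:
  Node 0: index 2 -> 3 (moved)
  Node 1: index 4 -> 4 (same)
  Node 2: index 0 -> 2 (moved)
  Node 3: index 1 -> 0 (moved)
  Node 4: index 3 -> 1 (moved)
  Node 5: index 5 -> 5 (same)
  Node 6: index 6 -> 6 (same)
  Node 7: index 7 -> 7 (same)
Nodes that changed position: 0 2 3 4

Answer: 0 2 3 4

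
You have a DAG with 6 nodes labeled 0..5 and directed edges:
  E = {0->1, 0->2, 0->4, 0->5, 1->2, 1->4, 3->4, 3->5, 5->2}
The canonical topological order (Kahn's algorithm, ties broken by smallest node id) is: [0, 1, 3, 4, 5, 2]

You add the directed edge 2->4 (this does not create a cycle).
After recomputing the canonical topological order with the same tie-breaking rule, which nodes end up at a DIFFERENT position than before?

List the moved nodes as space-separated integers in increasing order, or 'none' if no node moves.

Old toposort: [0, 1, 3, 4, 5, 2]
Added edge 2->4
Recompute Kahn (smallest-id tiebreak):
  initial in-degrees: [0, 1, 3, 0, 4, 2]
  ready (indeg=0): [0, 3]
  pop 0: indeg[1]->0; indeg[2]->2; indeg[4]->3; indeg[5]->1 | ready=[1, 3] | order so far=[0]
  pop 1: indeg[2]->1; indeg[4]->2 | ready=[3] | order so far=[0, 1]
  pop 3: indeg[4]->1; indeg[5]->0 | ready=[5] | order so far=[0, 1, 3]
  pop 5: indeg[2]->0 | ready=[2] | order so far=[0, 1, 3, 5]
  pop 2: indeg[4]->0 | ready=[4] | order so far=[0, 1, 3, 5, 2]
  pop 4: no out-edges | ready=[] | order so far=[0, 1, 3, 5, 2, 4]
New canonical toposort: [0, 1, 3, 5, 2, 4]
Compare positions:
  Node 0: index 0 -> 0 (same)
  Node 1: index 1 -> 1 (same)
  Node 2: index 5 -> 4 (moved)
  Node 3: index 2 -> 2 (same)
  Node 4: index 3 -> 5 (moved)
  Node 5: index 4 -> 3 (moved)
Nodes that changed position: 2 4 5

Answer: 2 4 5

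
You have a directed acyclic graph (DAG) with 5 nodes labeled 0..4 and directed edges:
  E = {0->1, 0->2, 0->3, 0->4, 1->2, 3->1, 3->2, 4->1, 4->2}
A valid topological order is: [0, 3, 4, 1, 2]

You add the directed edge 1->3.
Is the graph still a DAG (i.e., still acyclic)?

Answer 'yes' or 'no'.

Given toposort: [0, 3, 4, 1, 2]
Position of 1: index 3; position of 3: index 1
New edge 1->3: backward (u after v in old order)
Backward edge: old toposort is now invalid. Check if this creates a cycle.
Does 3 already reach 1? Reachable from 3: [1, 2, 3]. YES -> cycle!
Still a DAG? no

Answer: no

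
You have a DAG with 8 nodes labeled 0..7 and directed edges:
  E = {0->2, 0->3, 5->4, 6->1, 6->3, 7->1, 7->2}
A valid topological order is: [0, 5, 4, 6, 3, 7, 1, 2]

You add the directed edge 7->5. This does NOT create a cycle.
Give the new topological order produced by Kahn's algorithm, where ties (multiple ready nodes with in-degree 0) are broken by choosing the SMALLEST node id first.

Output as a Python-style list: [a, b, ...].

Answer: [0, 6, 3, 7, 1, 2, 5, 4]

Derivation:
Old toposort: [0, 5, 4, 6, 3, 7, 1, 2]
Added edge: 7->5
Position of 7 (5) > position of 5 (1). Must reorder: 7 must now come before 5.
Run Kahn's algorithm (break ties by smallest node id):
  initial in-degrees: [0, 2, 2, 2, 1, 1, 0, 0]
  ready (indeg=0): [0, 6, 7]
  pop 0: indeg[2]->1; indeg[3]->1 | ready=[6, 7] | order so far=[0]
  pop 6: indeg[1]->1; indeg[3]->0 | ready=[3, 7] | order so far=[0, 6]
  pop 3: no out-edges | ready=[7] | order so far=[0, 6, 3]
  pop 7: indeg[1]->0; indeg[2]->0; indeg[5]->0 | ready=[1, 2, 5] | order so far=[0, 6, 3, 7]
  pop 1: no out-edges | ready=[2, 5] | order so far=[0, 6, 3, 7, 1]
  pop 2: no out-edges | ready=[5] | order so far=[0, 6, 3, 7, 1, 2]
  pop 5: indeg[4]->0 | ready=[4] | order so far=[0, 6, 3, 7, 1, 2, 5]
  pop 4: no out-edges | ready=[] | order so far=[0, 6, 3, 7, 1, 2, 5, 4]
  Result: [0, 6, 3, 7, 1, 2, 5, 4]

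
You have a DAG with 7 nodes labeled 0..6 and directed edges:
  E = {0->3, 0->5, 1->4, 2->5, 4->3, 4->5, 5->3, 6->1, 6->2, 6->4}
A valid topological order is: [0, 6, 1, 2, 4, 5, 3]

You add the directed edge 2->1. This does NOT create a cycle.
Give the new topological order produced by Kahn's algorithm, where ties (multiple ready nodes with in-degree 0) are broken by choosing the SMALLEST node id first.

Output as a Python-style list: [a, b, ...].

Old toposort: [0, 6, 1, 2, 4, 5, 3]
Added edge: 2->1
Position of 2 (3) > position of 1 (2). Must reorder: 2 must now come before 1.
Run Kahn's algorithm (break ties by smallest node id):
  initial in-degrees: [0, 2, 1, 3, 2, 3, 0]
  ready (indeg=0): [0, 6]
  pop 0: indeg[3]->2; indeg[5]->2 | ready=[6] | order so far=[0]
  pop 6: indeg[1]->1; indeg[2]->0; indeg[4]->1 | ready=[2] | order so far=[0, 6]
  pop 2: indeg[1]->0; indeg[5]->1 | ready=[1] | order so far=[0, 6, 2]
  pop 1: indeg[4]->0 | ready=[4] | order so far=[0, 6, 2, 1]
  pop 4: indeg[3]->1; indeg[5]->0 | ready=[5] | order so far=[0, 6, 2, 1, 4]
  pop 5: indeg[3]->0 | ready=[3] | order so far=[0, 6, 2, 1, 4, 5]
  pop 3: no out-edges | ready=[] | order so far=[0, 6, 2, 1, 4, 5, 3]
  Result: [0, 6, 2, 1, 4, 5, 3]

Answer: [0, 6, 2, 1, 4, 5, 3]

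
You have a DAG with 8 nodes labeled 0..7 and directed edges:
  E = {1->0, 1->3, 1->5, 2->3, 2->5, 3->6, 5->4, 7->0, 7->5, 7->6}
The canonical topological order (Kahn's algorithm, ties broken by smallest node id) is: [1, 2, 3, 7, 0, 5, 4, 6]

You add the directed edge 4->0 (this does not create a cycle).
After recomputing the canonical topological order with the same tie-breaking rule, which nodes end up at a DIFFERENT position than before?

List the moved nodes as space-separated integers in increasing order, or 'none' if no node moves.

Answer: 0 4 5

Derivation:
Old toposort: [1, 2, 3, 7, 0, 5, 4, 6]
Added edge 4->0
Recompute Kahn (smallest-id tiebreak):
  initial in-degrees: [3, 0, 0, 2, 1, 3, 2, 0]
  ready (indeg=0): [1, 2, 7]
  pop 1: indeg[0]->2; indeg[3]->1; indeg[5]->2 | ready=[2, 7] | order so far=[1]
  pop 2: indeg[3]->0; indeg[5]->1 | ready=[3, 7] | order so far=[1, 2]
  pop 3: indeg[6]->1 | ready=[7] | order so far=[1, 2, 3]
  pop 7: indeg[0]->1; indeg[5]->0; indeg[6]->0 | ready=[5, 6] | order so far=[1, 2, 3, 7]
  pop 5: indeg[4]->0 | ready=[4, 6] | order so far=[1, 2, 3, 7, 5]
  pop 4: indeg[0]->0 | ready=[0, 6] | order so far=[1, 2, 3, 7, 5, 4]
  pop 0: no out-edges | ready=[6] | order so far=[1, 2, 3, 7, 5, 4, 0]
  pop 6: no out-edges | ready=[] | order so far=[1, 2, 3, 7, 5, 4, 0, 6]
New canonical toposort: [1, 2, 3, 7, 5, 4, 0, 6]
Compare positions:
  Node 0: index 4 -> 6 (moved)
  Node 1: index 0 -> 0 (same)
  Node 2: index 1 -> 1 (same)
  Node 3: index 2 -> 2 (same)
  Node 4: index 6 -> 5 (moved)
  Node 5: index 5 -> 4 (moved)
  Node 6: index 7 -> 7 (same)
  Node 7: index 3 -> 3 (same)
Nodes that changed position: 0 4 5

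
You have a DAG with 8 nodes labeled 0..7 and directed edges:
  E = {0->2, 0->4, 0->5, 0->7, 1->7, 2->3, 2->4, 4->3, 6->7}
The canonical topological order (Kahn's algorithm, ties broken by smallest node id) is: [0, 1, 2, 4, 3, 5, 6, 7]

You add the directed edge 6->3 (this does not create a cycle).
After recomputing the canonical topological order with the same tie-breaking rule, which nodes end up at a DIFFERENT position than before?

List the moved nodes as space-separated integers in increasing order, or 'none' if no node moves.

Answer: 3 5 6

Derivation:
Old toposort: [0, 1, 2, 4, 3, 5, 6, 7]
Added edge 6->3
Recompute Kahn (smallest-id tiebreak):
  initial in-degrees: [0, 0, 1, 3, 2, 1, 0, 3]
  ready (indeg=0): [0, 1, 6]
  pop 0: indeg[2]->0; indeg[4]->1; indeg[5]->0; indeg[7]->2 | ready=[1, 2, 5, 6] | order so far=[0]
  pop 1: indeg[7]->1 | ready=[2, 5, 6] | order so far=[0, 1]
  pop 2: indeg[3]->2; indeg[4]->0 | ready=[4, 5, 6] | order so far=[0, 1, 2]
  pop 4: indeg[3]->1 | ready=[5, 6] | order so far=[0, 1, 2, 4]
  pop 5: no out-edges | ready=[6] | order so far=[0, 1, 2, 4, 5]
  pop 6: indeg[3]->0; indeg[7]->0 | ready=[3, 7] | order so far=[0, 1, 2, 4, 5, 6]
  pop 3: no out-edges | ready=[7] | order so far=[0, 1, 2, 4, 5, 6, 3]
  pop 7: no out-edges | ready=[] | order so far=[0, 1, 2, 4, 5, 6, 3, 7]
New canonical toposort: [0, 1, 2, 4, 5, 6, 3, 7]
Compare positions:
  Node 0: index 0 -> 0 (same)
  Node 1: index 1 -> 1 (same)
  Node 2: index 2 -> 2 (same)
  Node 3: index 4 -> 6 (moved)
  Node 4: index 3 -> 3 (same)
  Node 5: index 5 -> 4 (moved)
  Node 6: index 6 -> 5 (moved)
  Node 7: index 7 -> 7 (same)
Nodes that changed position: 3 5 6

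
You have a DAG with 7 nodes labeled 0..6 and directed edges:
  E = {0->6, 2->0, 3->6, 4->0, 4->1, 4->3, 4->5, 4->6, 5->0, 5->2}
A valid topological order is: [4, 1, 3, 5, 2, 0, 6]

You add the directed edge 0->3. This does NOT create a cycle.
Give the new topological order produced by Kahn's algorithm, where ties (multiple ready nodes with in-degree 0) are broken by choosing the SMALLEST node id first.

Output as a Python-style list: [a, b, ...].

Old toposort: [4, 1, 3, 5, 2, 0, 6]
Added edge: 0->3
Position of 0 (5) > position of 3 (2). Must reorder: 0 must now come before 3.
Run Kahn's algorithm (break ties by smallest node id):
  initial in-degrees: [3, 1, 1, 2, 0, 1, 3]
  ready (indeg=0): [4]
  pop 4: indeg[0]->2; indeg[1]->0; indeg[3]->1; indeg[5]->0; indeg[6]->2 | ready=[1, 5] | order so far=[4]
  pop 1: no out-edges | ready=[5] | order so far=[4, 1]
  pop 5: indeg[0]->1; indeg[2]->0 | ready=[2] | order so far=[4, 1, 5]
  pop 2: indeg[0]->0 | ready=[0] | order so far=[4, 1, 5, 2]
  pop 0: indeg[3]->0; indeg[6]->1 | ready=[3] | order so far=[4, 1, 5, 2, 0]
  pop 3: indeg[6]->0 | ready=[6] | order so far=[4, 1, 5, 2, 0, 3]
  pop 6: no out-edges | ready=[] | order so far=[4, 1, 5, 2, 0, 3, 6]
  Result: [4, 1, 5, 2, 0, 3, 6]

Answer: [4, 1, 5, 2, 0, 3, 6]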